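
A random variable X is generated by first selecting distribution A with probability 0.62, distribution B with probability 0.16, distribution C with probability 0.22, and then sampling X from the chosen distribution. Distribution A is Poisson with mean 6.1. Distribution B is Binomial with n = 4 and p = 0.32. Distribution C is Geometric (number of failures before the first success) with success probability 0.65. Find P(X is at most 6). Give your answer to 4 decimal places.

Conditional on each component, P(X ≤ 6): A: 0.590245; B: 1; C: 0.999357.
By total probability, P(X ≤ 6) = 0.62·0.590245 + 0.16·1 + 0.22·0.999357 = 0.74581.

0.7458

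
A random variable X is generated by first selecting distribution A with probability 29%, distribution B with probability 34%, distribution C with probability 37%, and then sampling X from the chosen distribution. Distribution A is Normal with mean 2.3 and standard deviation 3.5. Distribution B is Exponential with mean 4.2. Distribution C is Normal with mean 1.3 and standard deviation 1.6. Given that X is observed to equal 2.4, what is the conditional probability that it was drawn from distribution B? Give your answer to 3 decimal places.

Likelihoods f(2.4 | ·): A: 0.113937; B: 0.134457; C: 0.196858.
Posterior ∝ prior × likelihood. Numerator for B: 0.34·0.134457 = 0.0457153.
Normalizing constant: 0.29·0.113937 + 0.34·0.134457 + 0.37·0.196858 = 0.151595.
P(B | observation) = 0.0457153 / 0.151595 = 0.301563.

0.302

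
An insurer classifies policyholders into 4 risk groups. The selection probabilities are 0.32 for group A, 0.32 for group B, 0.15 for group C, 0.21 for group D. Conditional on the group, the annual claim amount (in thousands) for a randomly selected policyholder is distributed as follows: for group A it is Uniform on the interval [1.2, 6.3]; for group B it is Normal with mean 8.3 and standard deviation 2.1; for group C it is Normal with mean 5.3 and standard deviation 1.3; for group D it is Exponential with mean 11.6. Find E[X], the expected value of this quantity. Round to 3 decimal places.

Component means — A: 3.75; B: 8.3; C: 5.3; D: 11.6.
E[X] = 0.32·3.75 + 0.32·8.3 + 0.15·5.3 + 0.21·11.6 = 7.087.

7.087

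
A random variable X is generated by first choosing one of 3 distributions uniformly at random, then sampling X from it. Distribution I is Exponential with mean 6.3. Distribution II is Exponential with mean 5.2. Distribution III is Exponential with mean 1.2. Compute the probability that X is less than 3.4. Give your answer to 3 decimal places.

0.613

Conditional on each component, P(X < 3.4): I: 0.417067; II: 0.479958; III: 0.941184.
By total probability, P(X < 3.4) = 0.333333·0.417067 + 0.333333·0.479958 + 0.333333·0.941184 = 0.612736.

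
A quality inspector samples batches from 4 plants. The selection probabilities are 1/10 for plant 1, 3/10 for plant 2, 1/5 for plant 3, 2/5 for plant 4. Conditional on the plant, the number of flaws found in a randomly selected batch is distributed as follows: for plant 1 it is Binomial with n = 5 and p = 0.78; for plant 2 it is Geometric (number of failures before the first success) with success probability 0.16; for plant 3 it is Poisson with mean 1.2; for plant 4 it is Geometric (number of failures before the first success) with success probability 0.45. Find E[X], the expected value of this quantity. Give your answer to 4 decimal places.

Component means — 1: 3.9; 2: 5.25; 3: 1.2; 4: 1.22222.
E[X] = 0.1·3.9 + 0.3·5.25 + 0.2·1.2 + 0.4·1.22222 = 2.69389.

2.6939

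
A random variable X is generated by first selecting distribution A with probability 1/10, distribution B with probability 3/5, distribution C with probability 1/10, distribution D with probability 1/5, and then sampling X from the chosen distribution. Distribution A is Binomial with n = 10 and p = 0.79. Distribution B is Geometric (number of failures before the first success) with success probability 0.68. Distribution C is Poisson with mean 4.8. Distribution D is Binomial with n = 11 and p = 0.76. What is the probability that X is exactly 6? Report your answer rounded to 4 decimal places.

0.0385

Conditional on each component, P(X = 6): A: 0.0992794; B: 0.000730144; C: 0.139798; D: 0.0708891.
By total probability, P(X = 6) = 0.1·0.0992794 + 0.6·0.000730144 + 0.1·0.139798 + 0.2·0.0708891 = 0.0385237.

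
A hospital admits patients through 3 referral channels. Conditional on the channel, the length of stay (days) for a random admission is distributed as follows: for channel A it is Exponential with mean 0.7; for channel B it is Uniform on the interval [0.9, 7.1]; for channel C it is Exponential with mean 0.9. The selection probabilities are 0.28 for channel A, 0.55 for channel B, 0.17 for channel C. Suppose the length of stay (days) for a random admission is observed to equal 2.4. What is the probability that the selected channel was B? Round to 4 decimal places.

Likelihoods f(2.4 | ·): A: 0.0463332; B: 0.16129; C: 0.0772038.
Posterior ∝ prior × likelihood. Numerator for B: 0.55·0.16129 = 0.0887097.
Normalizing constant: 0.28·0.0463332 + 0.55·0.16129 + 0.17·0.0772038 = 0.114808.
P(B | observation) = 0.0887097 / 0.114808 = 0.772681.

0.7727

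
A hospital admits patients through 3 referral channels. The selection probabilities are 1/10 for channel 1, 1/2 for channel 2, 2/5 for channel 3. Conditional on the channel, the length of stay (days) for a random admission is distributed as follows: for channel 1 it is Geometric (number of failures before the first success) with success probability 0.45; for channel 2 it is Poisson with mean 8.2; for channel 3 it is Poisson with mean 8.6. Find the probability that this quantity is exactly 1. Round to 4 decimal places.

Conditional on each channel, P(X = 1): 1: 0.2475; 2: 0.00225216; 3: 0.00158331.
By total probability, P(X = 1) = 0.1·0.2475 + 0.5·0.00225216 + 0.4·0.00158331 = 0.0265094.

0.0265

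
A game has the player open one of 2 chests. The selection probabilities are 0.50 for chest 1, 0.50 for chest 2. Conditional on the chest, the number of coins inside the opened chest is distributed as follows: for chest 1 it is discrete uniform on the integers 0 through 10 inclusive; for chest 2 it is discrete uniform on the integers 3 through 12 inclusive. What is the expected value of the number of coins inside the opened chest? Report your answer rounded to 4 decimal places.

6.2500

Component means — 1: 5; 2: 7.5.
E[X] = 0.5·5 + 0.5·7.5 = 6.25.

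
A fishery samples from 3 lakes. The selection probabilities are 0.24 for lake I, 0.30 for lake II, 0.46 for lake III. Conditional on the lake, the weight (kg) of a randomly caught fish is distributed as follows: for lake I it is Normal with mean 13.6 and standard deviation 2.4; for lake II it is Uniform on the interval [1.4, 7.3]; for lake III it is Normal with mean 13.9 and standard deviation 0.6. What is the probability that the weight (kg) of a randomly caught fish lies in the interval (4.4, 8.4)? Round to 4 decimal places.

Conditional on each lake, P(4.4 < X < 8.4): I: 0.0150669; II: 0.491525; III: 0.
By total probability, P(4.4 < X < 8.4) = 0.24·0.0150669 + 0.3·0.491525 + 0.46·0 = 0.151074.

0.1511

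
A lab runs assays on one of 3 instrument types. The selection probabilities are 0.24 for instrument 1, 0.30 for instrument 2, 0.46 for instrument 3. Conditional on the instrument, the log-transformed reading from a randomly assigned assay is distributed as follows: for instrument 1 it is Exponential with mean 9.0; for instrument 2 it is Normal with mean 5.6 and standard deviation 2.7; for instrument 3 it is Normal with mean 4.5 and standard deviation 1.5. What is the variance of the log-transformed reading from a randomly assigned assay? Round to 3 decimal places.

25.897

Per component, 1: μ=9, E[X²]=162; 2: μ=5.6, E[X²]=38.65; 3: μ=4.5, E[X²]=22.5.
E[X] = 0.24·9 + 0.3·5.6 + 0.46·4.5 = 5.91.
E[X²] = 0.24·162 + 0.3·38.65 + 0.46·22.5 = 60.825.
Var(X) = E[X²] − (E[X])² = 60.825 − 34.9281 = 25.8969.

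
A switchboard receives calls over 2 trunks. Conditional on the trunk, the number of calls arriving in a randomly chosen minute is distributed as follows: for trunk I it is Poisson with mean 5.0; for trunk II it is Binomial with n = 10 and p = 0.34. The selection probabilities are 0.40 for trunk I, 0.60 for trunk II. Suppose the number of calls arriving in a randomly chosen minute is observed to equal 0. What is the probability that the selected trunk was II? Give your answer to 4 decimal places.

0.7774

Likelihoods P(X=0 | ·): I: 0.00673795; II: 0.0156834.
Posterior ∝ prior × likelihood. Numerator for II: 0.6·0.0156834 = 0.00941002.
Normalizing constant: 0.4·0.00673795 + 0.6·0.0156834 = 0.0121052.
P(II | observation) = 0.00941002 / 0.0121052 = 0.777354.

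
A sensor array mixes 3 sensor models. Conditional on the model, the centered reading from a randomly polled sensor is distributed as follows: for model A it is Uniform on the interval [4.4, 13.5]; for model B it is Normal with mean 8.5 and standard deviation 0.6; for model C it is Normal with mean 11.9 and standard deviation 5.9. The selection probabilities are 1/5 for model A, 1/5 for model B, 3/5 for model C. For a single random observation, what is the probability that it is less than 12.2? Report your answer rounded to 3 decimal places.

Conditional on each model, P(X < 12.2): A: 0.857143; B: 1; C: 0.520276.
By total probability, P(X < 12.2) = 0.2·0.857143 + 0.2·1 + 0.6·0.520276 = 0.683594.

0.684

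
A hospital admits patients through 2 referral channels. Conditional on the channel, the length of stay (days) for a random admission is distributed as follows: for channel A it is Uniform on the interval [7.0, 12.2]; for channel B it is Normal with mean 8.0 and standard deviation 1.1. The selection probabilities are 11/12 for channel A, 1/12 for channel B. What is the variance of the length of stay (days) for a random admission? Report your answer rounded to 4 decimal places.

2.3619

Per component, A: μ=9.6, E[X²]=94.4133; B: μ=8, E[X²]=65.21.
E[X] = 0.916667·9.6 + 0.0833333·8 = 9.46667.
E[X²] = 0.916667·94.4133 + 0.0833333·65.21 = 91.9797.
Var(X) = E[X²] − (E[X])² = 91.9797 − 89.6178 = 2.36194.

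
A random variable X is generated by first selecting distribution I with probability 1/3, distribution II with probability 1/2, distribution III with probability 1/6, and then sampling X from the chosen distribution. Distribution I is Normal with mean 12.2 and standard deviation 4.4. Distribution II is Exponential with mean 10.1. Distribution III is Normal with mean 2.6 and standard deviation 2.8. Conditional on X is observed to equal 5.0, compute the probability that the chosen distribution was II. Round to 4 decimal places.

Likelihoods f(5.0 | ·): I: 0.0237687; II: 0.0603506; III: 0.0986769.
Posterior ∝ prior × likelihood. Numerator for II: 0.5·0.0603506 = 0.0301753.
Normalizing constant: 0.333333·0.0237687 + 0.5·0.0603506 + 0.166667·0.0986769 = 0.0545443.
P(II | observation) = 0.0301753 / 0.0545443 = 0.553225.

0.5532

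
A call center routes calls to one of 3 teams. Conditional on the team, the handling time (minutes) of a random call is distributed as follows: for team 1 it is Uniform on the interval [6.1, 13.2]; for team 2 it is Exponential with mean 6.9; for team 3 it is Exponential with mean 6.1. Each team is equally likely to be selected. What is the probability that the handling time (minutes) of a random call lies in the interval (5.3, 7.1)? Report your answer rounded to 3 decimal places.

Conditional on each team, P(5.3 < X < 7.1): 1: 0.140845; 2: 0.106517; 3: 0.107177.
By total probability, P(5.3 < X < 7.1) = 0.333333·0.140845 + 0.333333·0.106517 + 0.333333·0.107177 = 0.11818.

0.118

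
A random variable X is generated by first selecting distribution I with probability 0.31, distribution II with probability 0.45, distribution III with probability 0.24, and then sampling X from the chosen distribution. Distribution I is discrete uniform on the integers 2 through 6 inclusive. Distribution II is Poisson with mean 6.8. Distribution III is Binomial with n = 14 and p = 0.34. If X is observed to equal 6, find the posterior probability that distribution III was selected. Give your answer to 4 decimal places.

Likelihoods P(X=6 | ·): I: 0.2; II: 0.152939; III: 0.167025.
Posterior ∝ prior × likelihood. Numerator for III: 0.24·0.167025 = 0.0400859.
Normalizing constant: 0.31·0.2 + 0.45·0.152939 + 0.24·0.167025 = 0.170908.
P(III | observation) = 0.0400859 / 0.170908 = 0.234546.

0.2345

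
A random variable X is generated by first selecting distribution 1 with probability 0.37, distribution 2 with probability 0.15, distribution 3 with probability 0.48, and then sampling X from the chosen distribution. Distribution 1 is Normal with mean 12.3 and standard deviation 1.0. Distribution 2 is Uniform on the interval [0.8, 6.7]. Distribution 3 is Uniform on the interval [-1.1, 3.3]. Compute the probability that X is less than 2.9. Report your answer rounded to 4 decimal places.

Conditional on each component, P(X < 2.9): 1: 0; 2: 0.355932; 3: 0.909091.
By total probability, P(X < 2.9) = 0.37·0 + 0.15·0.355932 + 0.48·0.909091 = 0.489753.

0.4898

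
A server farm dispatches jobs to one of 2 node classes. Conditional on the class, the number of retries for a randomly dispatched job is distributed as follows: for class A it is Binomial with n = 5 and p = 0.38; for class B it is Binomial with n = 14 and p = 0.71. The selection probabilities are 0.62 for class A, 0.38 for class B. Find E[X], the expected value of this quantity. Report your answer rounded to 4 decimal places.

Component means — A: 1.9; B: 9.94.
E[X] = 0.62·1.9 + 0.38·9.94 = 4.9552.

4.9552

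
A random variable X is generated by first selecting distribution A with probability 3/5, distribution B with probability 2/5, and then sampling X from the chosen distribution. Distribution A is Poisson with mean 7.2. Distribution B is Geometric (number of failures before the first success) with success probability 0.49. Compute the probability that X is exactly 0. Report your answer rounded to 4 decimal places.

0.1964

Conditional on each component, P(X = 0): A: 0.000746586; B: 0.49.
By total probability, P(X = 0) = 0.6·0.000746586 + 0.4·0.49 = 0.196448.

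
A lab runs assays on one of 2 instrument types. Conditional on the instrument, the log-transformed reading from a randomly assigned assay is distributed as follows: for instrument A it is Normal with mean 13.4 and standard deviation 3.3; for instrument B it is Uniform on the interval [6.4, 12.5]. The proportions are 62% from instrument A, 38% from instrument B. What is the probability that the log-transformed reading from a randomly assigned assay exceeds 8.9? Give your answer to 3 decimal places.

0.791

Conditional on each instrument, P(X > 8.9): A: 0.913659; B: 0.590164.
By total probability, P(X > 8.9) = 0.62·0.913659 + 0.38·0.590164 = 0.790731.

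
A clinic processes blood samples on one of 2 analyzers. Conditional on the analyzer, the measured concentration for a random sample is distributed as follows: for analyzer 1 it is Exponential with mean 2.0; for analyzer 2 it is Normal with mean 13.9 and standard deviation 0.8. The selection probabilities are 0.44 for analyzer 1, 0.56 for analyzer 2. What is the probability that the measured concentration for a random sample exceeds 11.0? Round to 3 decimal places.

0.562

Conditional on each analyzer, P(X > 11.0): 1: 0.00408677; 2: 0.999856.
By total probability, P(X > 11.0) = 0.44·0.00408677 + 0.56·0.999856 = 0.561717.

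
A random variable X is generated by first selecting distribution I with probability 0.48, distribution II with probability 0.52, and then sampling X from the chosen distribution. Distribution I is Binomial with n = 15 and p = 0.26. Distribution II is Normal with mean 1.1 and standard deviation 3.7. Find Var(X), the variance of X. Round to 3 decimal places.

Per component, I: μ=3.9, E[X²]=18.096; II: μ=1.1, E[X²]=14.9.
E[X] = 0.48·3.9 + 0.52·1.1 = 2.444.
E[X²] = 0.48·18.096 + 0.52·14.9 = 16.4341.
Var(X) = E[X²] − (E[X])² = 16.4341 − 5.97314 = 10.4609.

10.461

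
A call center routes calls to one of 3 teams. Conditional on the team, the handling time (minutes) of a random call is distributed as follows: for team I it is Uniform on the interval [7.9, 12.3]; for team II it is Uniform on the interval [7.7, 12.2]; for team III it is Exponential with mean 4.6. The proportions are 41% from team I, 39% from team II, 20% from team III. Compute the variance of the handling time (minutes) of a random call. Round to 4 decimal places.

Per component, I: μ=10.1, E[X²]=103.623; II: μ=9.95, E[X²]=100.69; III: μ=4.6, E[X²]=42.32.
E[X] = 0.41·10.1 + 0.39·9.95 + 0.2·4.6 = 8.9415.
E[X²] = 0.41·103.623 + 0.39·100.69 + 0.2·42.32 = 90.2187.
Var(X) = E[X²] − (E[X])² = 90.2187 − 79.9504 = 10.2682.

10.2682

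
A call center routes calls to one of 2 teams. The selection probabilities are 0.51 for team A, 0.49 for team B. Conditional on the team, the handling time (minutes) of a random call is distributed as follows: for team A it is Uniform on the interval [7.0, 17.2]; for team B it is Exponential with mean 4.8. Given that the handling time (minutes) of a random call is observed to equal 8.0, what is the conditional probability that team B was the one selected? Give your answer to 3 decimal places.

0.278

Likelihoods f(8.0 | ·): A: 0.0980392; B: 0.0393491.
Posterior ∝ prior × likelihood. Numerator for B: 0.49·0.0393491 = 0.0192811.
Normalizing constant: 0.51·0.0980392 + 0.49·0.0393491 = 0.0692811.
P(B | observation) = 0.0192811 / 0.0692811 = 0.278302.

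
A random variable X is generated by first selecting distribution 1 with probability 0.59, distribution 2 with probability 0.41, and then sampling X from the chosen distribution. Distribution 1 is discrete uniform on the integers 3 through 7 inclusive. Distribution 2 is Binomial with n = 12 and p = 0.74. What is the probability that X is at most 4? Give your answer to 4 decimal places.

0.2375

Conditional on each component, P(X ≤ 4): 1: 0.4; 2: 0.00363811.
By total probability, P(X ≤ 4) = 0.59·0.4 + 0.41·0.00363811 = 0.237492.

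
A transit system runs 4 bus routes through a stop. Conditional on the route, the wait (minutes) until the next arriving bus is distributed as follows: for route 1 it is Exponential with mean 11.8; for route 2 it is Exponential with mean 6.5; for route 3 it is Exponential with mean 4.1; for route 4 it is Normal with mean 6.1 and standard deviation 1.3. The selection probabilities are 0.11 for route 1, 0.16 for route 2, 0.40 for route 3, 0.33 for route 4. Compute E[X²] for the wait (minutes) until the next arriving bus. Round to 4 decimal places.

70.4378

For each component E[X²] = Var + (mean)², giving 1: 278.48; 2: 84.5; 3: 33.62; 4: 38.9.
Overall E[X²] = 0.11·278.48 + 0.16·84.5 + 0.4·33.62 + 0.33·38.9 = 70.4378.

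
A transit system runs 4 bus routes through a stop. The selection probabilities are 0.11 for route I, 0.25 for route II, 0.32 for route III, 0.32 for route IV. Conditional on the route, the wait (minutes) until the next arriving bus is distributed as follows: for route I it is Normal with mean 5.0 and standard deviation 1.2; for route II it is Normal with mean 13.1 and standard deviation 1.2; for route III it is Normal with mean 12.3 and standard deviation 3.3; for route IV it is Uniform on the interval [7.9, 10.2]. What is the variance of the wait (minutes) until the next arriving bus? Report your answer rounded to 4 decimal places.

10.8467

Per component, I: μ=5, E[X²]=26.44; II: μ=13.1, E[X²]=173.05; III: μ=12.3, E[X²]=162.18; IV: μ=9.05, E[X²]=82.3433.
E[X] = 0.11·5 + 0.25·13.1 + 0.32·12.3 + 0.32·9.05 = 10.657.
E[X²] = 0.11·26.44 + 0.25·173.05 + 0.32·162.18 + 0.32·82.3433 = 124.418.
Var(X) = E[X²] − (E[X])² = 124.418 − 113.572 = 10.8467.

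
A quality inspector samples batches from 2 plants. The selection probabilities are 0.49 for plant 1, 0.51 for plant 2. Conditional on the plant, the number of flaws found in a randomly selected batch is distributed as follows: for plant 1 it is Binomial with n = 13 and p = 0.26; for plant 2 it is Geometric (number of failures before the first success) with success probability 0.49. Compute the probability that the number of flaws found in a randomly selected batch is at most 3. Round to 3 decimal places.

0.745

Conditional on each plant, P(X ≤ 3): 1: 0.550735; 2: 0.932348.
By total probability, P(X ≤ 3) = 0.49·0.550735 + 0.51·0.932348 = 0.745357.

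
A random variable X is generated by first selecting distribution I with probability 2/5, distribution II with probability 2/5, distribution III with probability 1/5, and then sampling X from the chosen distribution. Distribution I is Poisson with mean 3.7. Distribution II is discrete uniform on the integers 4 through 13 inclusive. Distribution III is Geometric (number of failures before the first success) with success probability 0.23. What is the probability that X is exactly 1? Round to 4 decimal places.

Conditional on each component, P(X = 1): I: 0.091477; II: 0; III: 0.1771.
By total probability, P(X = 1) = 0.4·0.091477 + 0.4·0 + 0.2·0.1771 = 0.0720108.

0.0720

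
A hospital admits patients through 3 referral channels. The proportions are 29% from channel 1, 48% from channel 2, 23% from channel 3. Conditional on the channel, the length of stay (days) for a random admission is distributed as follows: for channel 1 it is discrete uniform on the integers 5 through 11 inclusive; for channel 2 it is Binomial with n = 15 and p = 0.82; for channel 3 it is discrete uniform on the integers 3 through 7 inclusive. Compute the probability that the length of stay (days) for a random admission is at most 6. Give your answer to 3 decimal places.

Conditional on each channel, P(X ≤ 6): 1: 0.285714; 2: 0.000345837; 3: 0.8.
By total probability, P(X ≤ 6) = 0.29·0.285714 + 0.48·0.000345837 + 0.23·0.8 = 0.267023.

0.267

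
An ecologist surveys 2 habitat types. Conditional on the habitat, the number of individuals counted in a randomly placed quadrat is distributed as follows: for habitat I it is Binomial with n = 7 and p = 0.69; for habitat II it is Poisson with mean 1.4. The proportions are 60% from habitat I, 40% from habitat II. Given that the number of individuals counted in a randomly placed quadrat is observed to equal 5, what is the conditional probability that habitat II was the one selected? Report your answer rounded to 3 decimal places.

Likelihoods P(X=5 | ·): I: 0.315637; II: 0.0110521.
Posterior ∝ prior × likelihood. Numerator for II: 0.4·0.0110521 = 0.00442086.
Normalizing constant: 0.6·0.315637 + 0.4·0.0110521 = 0.193803.
P(II | observation) = 0.00442086 / 0.193803 = 0.0228111.

0.023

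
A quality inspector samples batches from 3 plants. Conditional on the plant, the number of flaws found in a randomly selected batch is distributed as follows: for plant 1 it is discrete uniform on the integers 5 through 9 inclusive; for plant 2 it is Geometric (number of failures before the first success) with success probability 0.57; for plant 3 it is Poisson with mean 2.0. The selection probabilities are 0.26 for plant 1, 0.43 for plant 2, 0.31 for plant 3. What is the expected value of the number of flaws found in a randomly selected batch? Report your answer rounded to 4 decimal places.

Component means — 1: 7; 2: 0.754386; 3: 2.
E[X] = 0.26·7 + 0.43·0.754386 + 0.31·2 = 2.76439.

2.7644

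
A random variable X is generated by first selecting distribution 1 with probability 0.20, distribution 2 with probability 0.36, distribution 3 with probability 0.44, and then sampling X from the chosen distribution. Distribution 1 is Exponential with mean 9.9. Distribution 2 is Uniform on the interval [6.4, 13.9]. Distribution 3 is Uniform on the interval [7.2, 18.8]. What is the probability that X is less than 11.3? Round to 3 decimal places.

Conditional on each component, P(X < 11.3): 1: 0.680633; 2: 0.653333; 3: 0.353448.
By total probability, P(X < 11.3) = 0.2·0.680633 + 0.36·0.653333 + 0.44·0.353448 = 0.526844.

0.527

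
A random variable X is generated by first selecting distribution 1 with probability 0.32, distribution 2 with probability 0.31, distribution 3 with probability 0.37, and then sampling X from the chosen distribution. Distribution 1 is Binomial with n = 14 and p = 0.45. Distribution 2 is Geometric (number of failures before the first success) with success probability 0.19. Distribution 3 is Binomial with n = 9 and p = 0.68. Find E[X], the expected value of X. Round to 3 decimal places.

5.602

Component means — 1: 6.3; 2: 4.26316; 3: 6.12.
E[X] = 0.32·6.3 + 0.31·4.26316 + 0.37·6.12 = 5.60198.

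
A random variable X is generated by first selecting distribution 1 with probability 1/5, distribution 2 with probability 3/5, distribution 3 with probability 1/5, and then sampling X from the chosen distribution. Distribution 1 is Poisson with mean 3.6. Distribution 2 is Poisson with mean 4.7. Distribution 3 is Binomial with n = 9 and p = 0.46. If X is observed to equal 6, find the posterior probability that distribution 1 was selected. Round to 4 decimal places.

Likelihoods P(X=6 | ·): 1: 0.0826081; 2: 0.136167; 3: 0.125316.
Posterior ∝ prior × likelihood. Numerator for 1: 0.2·0.0826081 = 0.0165216.
Normalizing constant: 0.2·0.0826081 + 0.6·0.136167 + 0.2·0.125316 = 0.123285.
P(1 | observation) = 0.0165216 / 0.123285 = 0.134012.

0.1340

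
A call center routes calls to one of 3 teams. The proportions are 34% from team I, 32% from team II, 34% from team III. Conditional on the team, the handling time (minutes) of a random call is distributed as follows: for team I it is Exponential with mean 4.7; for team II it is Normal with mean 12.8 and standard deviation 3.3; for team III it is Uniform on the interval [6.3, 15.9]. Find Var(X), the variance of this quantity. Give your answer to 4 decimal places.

Per component, I: μ=4.7, E[X²]=44.18; II: μ=12.8, E[X²]=174.73; III: μ=11.1, E[X²]=130.89.
E[X] = 0.34·4.7 + 0.32·12.8 + 0.34·11.1 = 9.468.
E[X²] = 0.34·44.18 + 0.32·174.73 + 0.34·130.89 = 115.437.
Var(X) = E[X²] − (E[X])² = 115.437 − 89.643 = 25.7944.

25.7944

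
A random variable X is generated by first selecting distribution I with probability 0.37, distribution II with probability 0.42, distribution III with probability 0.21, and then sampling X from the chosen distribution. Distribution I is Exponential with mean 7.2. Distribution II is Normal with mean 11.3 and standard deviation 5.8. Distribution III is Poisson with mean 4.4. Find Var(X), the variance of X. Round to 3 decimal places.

41.654

Per component, I: μ=7.2, E[X²]=103.68; II: μ=11.3, E[X²]=161.33; III: μ=4.4, E[X²]=23.76.
E[X] = 0.37·7.2 + 0.42·11.3 + 0.21·4.4 = 8.334.
E[X²] = 0.37·103.68 + 0.42·161.33 + 0.21·23.76 = 111.11.
Var(X) = E[X²] − (E[X])² = 111.11 − 69.4556 = 41.6542.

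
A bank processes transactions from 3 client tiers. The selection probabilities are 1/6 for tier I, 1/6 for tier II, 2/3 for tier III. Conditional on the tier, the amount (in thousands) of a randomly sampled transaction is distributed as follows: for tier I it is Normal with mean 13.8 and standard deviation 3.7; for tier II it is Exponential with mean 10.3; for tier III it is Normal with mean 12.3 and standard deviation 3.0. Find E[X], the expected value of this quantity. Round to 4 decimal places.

12.2167

Component means — I: 13.8; II: 10.3; III: 12.3.
E[X] = 0.166667·13.8 + 0.166667·10.3 + 0.666667·12.3 = 12.2167.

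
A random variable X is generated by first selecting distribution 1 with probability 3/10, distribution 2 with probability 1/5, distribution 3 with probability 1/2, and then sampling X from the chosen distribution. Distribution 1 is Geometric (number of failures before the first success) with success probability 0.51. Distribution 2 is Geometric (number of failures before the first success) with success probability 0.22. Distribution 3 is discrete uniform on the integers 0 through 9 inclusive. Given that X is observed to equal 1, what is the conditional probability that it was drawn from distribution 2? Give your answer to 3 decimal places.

Likelihoods P(X=1 | ·): 1: 0.2499; 2: 0.1716; 3: 0.1.
Posterior ∝ prior × likelihood. Numerator for 2: 0.2·0.1716 = 0.03432.
Normalizing constant: 0.3·0.2499 + 0.2·0.1716 + 0.5·0.1 = 0.15929.
P(2 | observation) = 0.03432 / 0.15929 = 0.215456.

0.215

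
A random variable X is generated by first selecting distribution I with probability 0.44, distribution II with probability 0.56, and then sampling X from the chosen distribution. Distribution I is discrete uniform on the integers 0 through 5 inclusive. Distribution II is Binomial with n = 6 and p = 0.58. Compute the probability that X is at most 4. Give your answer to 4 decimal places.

Conditional on each component, P(X ≤ 4): I: 0.833333; II: 0.796529.
By total probability, P(X ≤ 4) = 0.44·0.833333 + 0.56·0.796529 = 0.812723.

0.8127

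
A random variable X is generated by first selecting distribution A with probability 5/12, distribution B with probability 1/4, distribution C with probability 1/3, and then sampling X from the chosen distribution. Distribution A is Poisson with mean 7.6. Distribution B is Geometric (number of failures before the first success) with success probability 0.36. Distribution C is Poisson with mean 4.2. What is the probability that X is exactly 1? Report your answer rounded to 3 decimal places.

Conditional on each component, P(X = 1): A: 0.00380343; B: 0.2304; C: 0.0629814.
By total probability, P(X = 1) = 0.416667·0.00380343 + 0.25·0.2304 + 0.333333·0.0629814 = 0.0801786.

0.080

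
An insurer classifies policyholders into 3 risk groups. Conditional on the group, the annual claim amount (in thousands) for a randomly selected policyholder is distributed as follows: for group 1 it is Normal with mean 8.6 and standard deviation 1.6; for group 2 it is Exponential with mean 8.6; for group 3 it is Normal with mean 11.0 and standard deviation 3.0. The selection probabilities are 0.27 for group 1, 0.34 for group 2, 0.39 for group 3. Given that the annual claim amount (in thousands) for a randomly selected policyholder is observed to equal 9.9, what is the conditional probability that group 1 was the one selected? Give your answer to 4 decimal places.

Likelihoods f(9.9 | ·): 1: 0.179242; 2: 0.0367754; 3: 0.124335.
Posterior ∝ prior × likelihood. Numerator for 1: 0.27·0.179242 = 0.0483953.
Normalizing constant: 0.27·0.179242 + 0.34·0.0367754 + 0.39·0.124335 = 0.10939.
P(1 | observation) = 0.0483953 / 0.10939 = 0.442411.

0.4424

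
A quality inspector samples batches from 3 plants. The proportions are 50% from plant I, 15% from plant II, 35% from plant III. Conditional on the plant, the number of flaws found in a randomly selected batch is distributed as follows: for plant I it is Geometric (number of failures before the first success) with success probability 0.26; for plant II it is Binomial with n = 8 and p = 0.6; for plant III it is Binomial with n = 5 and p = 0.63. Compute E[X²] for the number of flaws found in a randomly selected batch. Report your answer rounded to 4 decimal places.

17.1485

For each component E[X²] = Var + (mean)², giving I: 19.0473; II: 24.96; III: 11.088.
Overall E[X²] = 0.5·19.0473 + 0.15·24.96 + 0.35·11.088 = 17.1485.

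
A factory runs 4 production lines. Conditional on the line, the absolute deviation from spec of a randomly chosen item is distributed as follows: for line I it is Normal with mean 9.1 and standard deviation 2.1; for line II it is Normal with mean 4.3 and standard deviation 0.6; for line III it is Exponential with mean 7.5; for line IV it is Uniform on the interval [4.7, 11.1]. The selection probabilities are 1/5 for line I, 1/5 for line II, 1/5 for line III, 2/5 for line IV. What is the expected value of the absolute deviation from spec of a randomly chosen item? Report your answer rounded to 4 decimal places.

Component means — I: 9.1; II: 4.3; III: 7.5; IV: 7.9.
E[X] = 0.2·9.1 + 0.2·4.3 + 0.2·7.5 + 0.4·7.9 = 7.34.

7.3400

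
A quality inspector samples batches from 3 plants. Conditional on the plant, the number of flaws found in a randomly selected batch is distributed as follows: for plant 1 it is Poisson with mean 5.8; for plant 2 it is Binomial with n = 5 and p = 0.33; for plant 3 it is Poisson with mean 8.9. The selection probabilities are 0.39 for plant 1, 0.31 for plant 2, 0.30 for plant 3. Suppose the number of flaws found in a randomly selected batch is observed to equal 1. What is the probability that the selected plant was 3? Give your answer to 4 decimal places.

0.0033

Likelihoods P(X=1 | ·): 1: 0.0175598; 2: 0.332493; 3: 0.00121386.
Posterior ∝ prior × likelihood. Numerator for 3: 0.3·0.00121386 = 0.000364158.
Normalizing constant: 0.39·0.0175598 + 0.31·0.332493 + 0.3·0.00121386 = 0.110285.
P(3 | observation) = 0.000364158 / 0.110285 = 0.00330196.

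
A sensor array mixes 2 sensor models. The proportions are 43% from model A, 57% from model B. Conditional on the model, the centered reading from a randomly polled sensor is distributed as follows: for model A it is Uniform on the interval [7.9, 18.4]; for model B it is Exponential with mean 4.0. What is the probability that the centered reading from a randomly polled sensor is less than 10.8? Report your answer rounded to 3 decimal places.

Conditional on each model, P(X < 10.8): A: 0.27619; B: 0.932794.
By total probability, P(X < 10.8) = 0.43·0.27619 + 0.57·0.932794 = 0.650455.

0.650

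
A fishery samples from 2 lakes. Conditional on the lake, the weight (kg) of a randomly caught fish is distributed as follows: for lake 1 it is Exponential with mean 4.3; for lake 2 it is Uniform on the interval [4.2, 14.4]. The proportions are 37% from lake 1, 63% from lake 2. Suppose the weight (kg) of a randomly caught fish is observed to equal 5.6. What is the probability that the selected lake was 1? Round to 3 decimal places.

0.275

Likelihoods f(5.6 | ·): 1: 0.0632323; 2: 0.0980392.
Posterior ∝ prior × likelihood. Numerator for 1: 0.37·0.0632323 = 0.0233959.
Normalizing constant: 0.37·0.0632323 + 0.63·0.0980392 = 0.0851606.
P(1 | observation) = 0.0233959 / 0.0851606 = 0.274727.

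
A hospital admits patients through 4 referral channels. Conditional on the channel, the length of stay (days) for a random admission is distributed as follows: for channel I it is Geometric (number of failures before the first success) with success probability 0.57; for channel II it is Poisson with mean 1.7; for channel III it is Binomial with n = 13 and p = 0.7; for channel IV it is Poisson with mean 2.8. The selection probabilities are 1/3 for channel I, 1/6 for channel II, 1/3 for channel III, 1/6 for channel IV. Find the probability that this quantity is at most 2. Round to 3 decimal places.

Conditional on each channel, P(X ≤ 2): I: 0.920493; II: 0.757223; III: 7.27011e-05; IV: 0.469454.
By total probability, P(X ≤ 2) = 0.333333·0.920493 + 0.166667·0.757223 + 0.333333·7.27011e-05 + 0.166667·0.469454 = 0.511301.

0.511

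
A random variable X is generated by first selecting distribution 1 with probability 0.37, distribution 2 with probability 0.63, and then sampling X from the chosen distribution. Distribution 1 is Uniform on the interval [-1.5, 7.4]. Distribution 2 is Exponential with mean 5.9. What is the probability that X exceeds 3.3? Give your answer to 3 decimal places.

0.531

Conditional on each component, P(X > 3.3): 1: 0.460674; 2: 0.571596.
By total probability, P(X > 3.3) = 0.37·0.460674 + 0.63·0.571596 = 0.530555.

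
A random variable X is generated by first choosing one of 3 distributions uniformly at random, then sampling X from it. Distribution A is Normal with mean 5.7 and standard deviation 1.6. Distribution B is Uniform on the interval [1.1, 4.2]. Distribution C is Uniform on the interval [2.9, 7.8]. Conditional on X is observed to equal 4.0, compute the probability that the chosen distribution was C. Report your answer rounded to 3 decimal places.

0.305

Likelihoods f(4.0 | ·): A: 0.141792; B: 0.322581; C: 0.204082.
Posterior ∝ prior × likelihood. Numerator for C: 0.333333·0.204082 = 0.0680272.
Normalizing constant: 0.333333·0.141792 + 0.333333·0.322581 + 0.333333·0.204082 = 0.222818.
P(C | observation) = 0.0680272 / 0.222818 = 0.305304.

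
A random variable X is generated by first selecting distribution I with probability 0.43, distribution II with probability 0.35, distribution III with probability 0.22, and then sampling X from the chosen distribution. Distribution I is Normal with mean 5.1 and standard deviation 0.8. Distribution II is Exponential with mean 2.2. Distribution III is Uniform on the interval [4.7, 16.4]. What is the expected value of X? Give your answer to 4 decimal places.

Component means — I: 5.1; II: 2.2; III: 10.55.
E[X] = 0.43·5.1 + 0.35·2.2 + 0.22·10.55 = 5.284.

5.2840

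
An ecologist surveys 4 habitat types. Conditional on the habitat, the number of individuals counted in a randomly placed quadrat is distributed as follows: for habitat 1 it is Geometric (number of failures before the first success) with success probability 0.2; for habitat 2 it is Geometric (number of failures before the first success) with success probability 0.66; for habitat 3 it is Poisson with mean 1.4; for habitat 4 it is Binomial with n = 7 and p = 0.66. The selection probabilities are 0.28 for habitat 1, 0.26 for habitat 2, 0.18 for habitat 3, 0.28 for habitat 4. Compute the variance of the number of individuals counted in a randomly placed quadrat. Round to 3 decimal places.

Per component, 1: μ=4, E[X²]=36; 2: μ=0.515152, E[X²]=1.04591; 3: μ=1.4, E[X²]=3.36; 4: μ=4.62, E[X²]=22.9152.
E[X] = 0.28·4 + 0.26·0.515152 + 0.18·1.4 + 0.28·4.62 = 2.79954.
E[X²] = 0.28·36 + 0.26·1.04591 + 0.18·3.36 + 0.28·22.9152 = 17.373.
Var(X) = E[X²] − (E[X])² = 17.373 − 7.83742 = 9.53557.

9.536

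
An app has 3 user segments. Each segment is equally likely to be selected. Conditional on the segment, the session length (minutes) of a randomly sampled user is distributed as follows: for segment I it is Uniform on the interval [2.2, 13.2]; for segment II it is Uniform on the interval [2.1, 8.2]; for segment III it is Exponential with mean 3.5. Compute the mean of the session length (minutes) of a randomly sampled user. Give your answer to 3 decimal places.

5.450

Component means — I: 7.7; II: 5.15; III: 3.5.
E[X] = 0.333333·7.7 + 0.333333·5.15 + 0.333333·3.5 = 5.45.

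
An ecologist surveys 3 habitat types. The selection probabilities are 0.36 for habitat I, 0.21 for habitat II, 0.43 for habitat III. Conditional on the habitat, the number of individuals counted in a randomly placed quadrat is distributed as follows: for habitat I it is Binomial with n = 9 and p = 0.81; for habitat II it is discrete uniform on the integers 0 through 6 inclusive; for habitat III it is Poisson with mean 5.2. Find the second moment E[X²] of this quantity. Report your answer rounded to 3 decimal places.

For each component E[X²] = Var + (mean)², giving I: 54.5292; II: 13; III: 32.24.
Overall E[X²] = 0.36·54.5292 + 0.21·13 + 0.43·32.24 = 36.2237.

36.224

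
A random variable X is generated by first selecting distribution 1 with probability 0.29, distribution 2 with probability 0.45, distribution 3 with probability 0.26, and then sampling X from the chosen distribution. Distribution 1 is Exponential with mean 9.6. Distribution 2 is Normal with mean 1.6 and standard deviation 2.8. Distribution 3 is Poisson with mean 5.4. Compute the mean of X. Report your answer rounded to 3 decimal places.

Component means — 1: 9.6; 2: 1.6; 3: 5.4.
E[X] = 0.29·9.6 + 0.45·1.6 + 0.26·5.4 = 4.908.

4.908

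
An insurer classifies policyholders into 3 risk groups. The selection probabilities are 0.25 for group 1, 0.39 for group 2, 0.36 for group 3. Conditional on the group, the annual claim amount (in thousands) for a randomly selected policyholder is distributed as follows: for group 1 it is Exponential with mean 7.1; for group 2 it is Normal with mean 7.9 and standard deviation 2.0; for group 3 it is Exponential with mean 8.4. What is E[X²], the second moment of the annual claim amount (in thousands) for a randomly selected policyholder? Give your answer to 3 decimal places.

101.908

For each component E[X²] = Var + (mean)², giving 1: 100.82; 2: 66.41; 3: 141.12.
Overall E[X²] = 0.25·100.82 + 0.39·66.41 + 0.36·141.12 = 101.908.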